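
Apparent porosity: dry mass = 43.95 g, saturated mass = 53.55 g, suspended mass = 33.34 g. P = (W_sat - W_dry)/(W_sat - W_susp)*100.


P = (53.55 - 43.95) / (53.55 - 33.34) * 100 = 9.6 / 20.21 * 100 = 47.5%

47.5


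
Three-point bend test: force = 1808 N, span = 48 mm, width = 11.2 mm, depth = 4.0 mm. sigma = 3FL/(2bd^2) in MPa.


sigma = 3*1808*48/(2*11.2*4.0^2) = 726.4 MPa

726.4


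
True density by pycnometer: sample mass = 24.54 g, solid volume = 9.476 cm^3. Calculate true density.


TD = 24.54 / 9.476 = 2.59 g/cm^3

2.59


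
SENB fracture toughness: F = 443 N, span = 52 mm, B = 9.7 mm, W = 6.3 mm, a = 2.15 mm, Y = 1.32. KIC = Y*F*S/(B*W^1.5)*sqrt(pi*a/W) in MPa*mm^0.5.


KIC = 1.32*443*52/(9.7*6.3^1.5)*sqrt(pi*2.15/6.3) = 205.27

205.27


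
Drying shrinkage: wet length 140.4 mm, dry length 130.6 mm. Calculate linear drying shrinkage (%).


DS = (140.4 - 130.6) / 140.4 * 100 = 6.98%

6.98


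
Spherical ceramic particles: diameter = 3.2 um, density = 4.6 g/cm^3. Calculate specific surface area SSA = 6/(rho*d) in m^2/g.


SSA = 6 / (4.6 * 3.2) = 0.408 m^2/g

0.408


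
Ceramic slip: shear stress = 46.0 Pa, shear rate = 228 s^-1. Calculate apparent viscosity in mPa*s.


eta = tau/gamma * 1000 = 46.0/228 * 1000 = 201.8 mPa*s

201.8


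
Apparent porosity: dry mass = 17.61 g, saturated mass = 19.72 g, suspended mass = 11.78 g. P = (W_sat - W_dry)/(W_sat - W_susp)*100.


P = (19.72 - 17.61) / (19.72 - 11.78) * 100 = 2.11 / 7.94 * 100 = 26.6%

26.6


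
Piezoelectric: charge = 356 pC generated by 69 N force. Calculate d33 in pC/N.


d33 = 356 / 69 = 5.2 pC/N

5.2


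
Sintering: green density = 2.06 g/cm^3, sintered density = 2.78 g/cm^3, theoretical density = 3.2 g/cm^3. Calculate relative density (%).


Relative = 2.78 / 3.2 * 100 = 86.9%

86.9


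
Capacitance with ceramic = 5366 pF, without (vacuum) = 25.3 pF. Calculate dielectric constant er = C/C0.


er = 5366 / 25.3 = 212.09

212.09


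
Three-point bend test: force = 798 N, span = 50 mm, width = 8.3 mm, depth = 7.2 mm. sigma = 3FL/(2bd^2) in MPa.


sigma = 3*798*50/(2*8.3*7.2^2) = 139.1 MPa

139.1


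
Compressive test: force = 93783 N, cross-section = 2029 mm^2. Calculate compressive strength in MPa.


CS = 93783 / 2029 = 46.2 MPa

46.2


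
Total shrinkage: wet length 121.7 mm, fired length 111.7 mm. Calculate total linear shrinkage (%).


TS = (121.7 - 111.7) / 121.7 * 100 = 8.22%

8.22


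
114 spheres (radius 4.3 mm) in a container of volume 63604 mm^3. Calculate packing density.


V_sphere = 4/3*pi*4.3^3 = 333.0381 mm^3
Total V = 114*333.0381 = 37966.3434 mm^3
PD = 37966.3434 / 63604 = 0.597

0.597


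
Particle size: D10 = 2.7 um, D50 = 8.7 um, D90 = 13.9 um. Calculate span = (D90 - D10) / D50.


Span = (13.9 - 2.7) / 8.7 = 11.2 / 8.7 = 1.287

1.287


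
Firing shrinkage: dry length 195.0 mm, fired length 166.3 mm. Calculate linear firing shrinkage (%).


FS = (195.0 - 166.3) / 195.0 * 100 = 14.72%

14.72


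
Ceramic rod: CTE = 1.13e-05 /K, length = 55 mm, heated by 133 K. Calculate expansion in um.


dL = 1.13e-05 * 55 * 133 * 1000 = 82.66 um

82.66


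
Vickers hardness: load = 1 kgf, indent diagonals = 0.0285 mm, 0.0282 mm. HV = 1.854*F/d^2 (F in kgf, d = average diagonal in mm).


d_avg = (0.0285+0.0282)/2 = 0.02835 mm
HV = 1.854*1/0.02835^2 = 2307

2307


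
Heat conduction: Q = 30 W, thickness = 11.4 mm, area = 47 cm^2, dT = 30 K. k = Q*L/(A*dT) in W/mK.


k = 30*11.4/1000/(47/10000*30) = 2.43 W/mK

2.43


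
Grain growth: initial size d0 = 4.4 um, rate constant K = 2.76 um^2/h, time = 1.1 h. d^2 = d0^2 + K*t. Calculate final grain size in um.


d^2 = 4.4^2 + 2.76*1.1 = 22.396
d = sqrt(22.396) = 4.73 um

4.73


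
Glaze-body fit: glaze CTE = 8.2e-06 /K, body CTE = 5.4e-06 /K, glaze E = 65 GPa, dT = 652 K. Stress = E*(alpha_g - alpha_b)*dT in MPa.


Stress = 65*1000*(8.2e-06 - 5.4e-06)*652 = 118.7 MPa

118.7


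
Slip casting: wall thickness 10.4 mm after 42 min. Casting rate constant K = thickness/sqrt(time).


K = 10.4 / sqrt(42) = 10.4 / 6.4807 = 1.605 mm/min^0.5

1.605


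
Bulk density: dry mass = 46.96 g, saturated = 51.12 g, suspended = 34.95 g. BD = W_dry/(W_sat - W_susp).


BD = 46.96 / (51.12 - 34.95) = 46.96 / 16.17 = 2.904 g/cm^3

2.904


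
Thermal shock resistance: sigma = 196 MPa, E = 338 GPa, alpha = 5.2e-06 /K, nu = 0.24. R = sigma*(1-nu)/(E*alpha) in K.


R = 196*(1-0.24)/(338*1000*5.2e-06) = 85 K

85


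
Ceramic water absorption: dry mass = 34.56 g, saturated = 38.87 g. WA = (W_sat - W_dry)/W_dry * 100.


WA = (38.87 - 34.56) / 34.56 * 100 = 12.47%

12.47


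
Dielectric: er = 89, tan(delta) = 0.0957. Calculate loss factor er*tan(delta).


Loss = 89 * 0.0957 = 8.517

8.517


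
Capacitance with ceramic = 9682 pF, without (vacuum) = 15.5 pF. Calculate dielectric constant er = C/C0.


er = 9682 / 15.5 = 624.65

624.65


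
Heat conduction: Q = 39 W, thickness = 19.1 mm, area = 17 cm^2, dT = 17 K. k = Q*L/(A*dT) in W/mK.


k = 39*19.1/1000/(17/10000*17) = 25.78 W/mK

25.78


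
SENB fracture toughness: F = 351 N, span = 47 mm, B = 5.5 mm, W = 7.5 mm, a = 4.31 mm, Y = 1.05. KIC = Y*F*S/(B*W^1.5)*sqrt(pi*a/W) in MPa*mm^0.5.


KIC = 1.05*351*47/(5.5*7.5^1.5)*sqrt(pi*4.31/7.5) = 206.03

206.03


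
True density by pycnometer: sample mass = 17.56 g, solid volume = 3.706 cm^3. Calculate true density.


TD = 17.56 / 3.706 = 4.738 g/cm^3

4.738


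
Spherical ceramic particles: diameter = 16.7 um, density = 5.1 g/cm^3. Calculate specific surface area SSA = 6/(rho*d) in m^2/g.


SSA = 6 / (5.1 * 16.7) = 0.07 m^2/g

0.07


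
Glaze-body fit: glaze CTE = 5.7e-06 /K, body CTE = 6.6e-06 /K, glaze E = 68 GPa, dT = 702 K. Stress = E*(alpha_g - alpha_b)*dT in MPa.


Stress = 68*1000*(5.7e-06 - 6.6e-06)*702 = -43.0 MPa

-43.0


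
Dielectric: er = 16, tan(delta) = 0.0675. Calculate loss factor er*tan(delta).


Loss = 16 * 0.0675 = 1.08

1.08


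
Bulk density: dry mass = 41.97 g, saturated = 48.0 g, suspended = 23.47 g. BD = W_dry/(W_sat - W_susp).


BD = 41.97 / (48.0 - 23.47) = 41.97 / 24.53 = 1.711 g/cm^3

1.711


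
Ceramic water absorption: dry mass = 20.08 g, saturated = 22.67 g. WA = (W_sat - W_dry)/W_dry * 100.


WA = (22.67 - 20.08) / 20.08 * 100 = 12.9%

12.9


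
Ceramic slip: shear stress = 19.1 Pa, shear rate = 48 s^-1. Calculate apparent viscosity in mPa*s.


eta = tau/gamma * 1000 = 19.1/48 * 1000 = 397.9 mPa*s

397.9


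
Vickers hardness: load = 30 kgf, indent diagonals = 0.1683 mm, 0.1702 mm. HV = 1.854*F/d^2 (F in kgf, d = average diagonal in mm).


d_avg = (0.1683+0.1702)/2 = 0.16925 mm
HV = 1.854*30/0.16925^2 = 1942

1942


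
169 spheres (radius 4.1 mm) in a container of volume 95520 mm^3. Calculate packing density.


V_sphere = 4/3*pi*4.1^3 = 288.6956 mm^3
Total V = 169*288.6956 = 48789.5564 mm^3
PD = 48789.5564 / 95520 = 0.511

0.511


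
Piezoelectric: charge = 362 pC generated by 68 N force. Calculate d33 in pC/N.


d33 = 362 / 68 = 5.3 pC/N

5.3


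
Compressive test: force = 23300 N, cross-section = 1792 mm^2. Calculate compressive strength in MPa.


CS = 23300 / 1792 = 13.0 MPa

13.0


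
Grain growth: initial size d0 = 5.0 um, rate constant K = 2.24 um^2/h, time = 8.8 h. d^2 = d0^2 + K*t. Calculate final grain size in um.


d^2 = 5.0^2 + 2.24*8.8 = 44.712
d = sqrt(44.712) = 6.69 um

6.69


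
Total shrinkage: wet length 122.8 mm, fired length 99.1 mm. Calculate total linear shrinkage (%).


TS = (122.8 - 99.1) / 122.8 * 100 = 19.3%

19.3


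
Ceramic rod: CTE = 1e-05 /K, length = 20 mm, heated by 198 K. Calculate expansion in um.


dL = 1e-05 * 20 * 198 * 1000 = 39.6 um

39.6


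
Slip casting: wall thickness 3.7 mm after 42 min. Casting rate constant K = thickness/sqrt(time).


K = 3.7 / sqrt(42) = 3.7 / 6.4807 = 0.571 mm/min^0.5

0.571


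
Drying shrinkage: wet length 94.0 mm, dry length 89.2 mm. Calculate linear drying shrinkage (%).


DS = (94.0 - 89.2) / 94.0 * 100 = 5.11%

5.11


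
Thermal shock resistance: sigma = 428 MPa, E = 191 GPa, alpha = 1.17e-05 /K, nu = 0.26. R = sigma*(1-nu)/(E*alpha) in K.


R = 428*(1-0.26)/(191*1000*1.17e-05) = 142 K

142


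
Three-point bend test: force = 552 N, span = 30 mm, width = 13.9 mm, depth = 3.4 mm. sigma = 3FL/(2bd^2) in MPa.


sigma = 3*552*30/(2*13.9*3.4^2) = 154.6 MPa

154.6


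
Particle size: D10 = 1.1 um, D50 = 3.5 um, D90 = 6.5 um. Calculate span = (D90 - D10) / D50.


Span = (6.5 - 1.1) / 3.5 = 5.4 / 3.5 = 1.543

1.543


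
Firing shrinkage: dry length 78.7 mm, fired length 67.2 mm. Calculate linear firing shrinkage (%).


FS = (78.7 - 67.2) / 78.7 * 100 = 14.61%

14.61


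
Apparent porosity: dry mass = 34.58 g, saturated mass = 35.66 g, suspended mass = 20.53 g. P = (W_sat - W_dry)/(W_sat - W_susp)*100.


P = (35.66 - 34.58) / (35.66 - 20.53) * 100 = 1.08 / 15.13 * 100 = 7.1%

7.1


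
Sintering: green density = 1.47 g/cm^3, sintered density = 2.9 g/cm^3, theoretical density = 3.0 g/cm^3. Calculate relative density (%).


Relative = 2.9 / 3.0 * 100 = 96.7%

96.7


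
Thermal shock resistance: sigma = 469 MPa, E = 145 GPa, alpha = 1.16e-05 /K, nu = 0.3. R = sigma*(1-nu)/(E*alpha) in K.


R = 469*(1-0.3)/(145*1000*1.16e-05) = 195 K

195


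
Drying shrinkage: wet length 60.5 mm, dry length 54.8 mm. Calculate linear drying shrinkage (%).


DS = (60.5 - 54.8) / 60.5 * 100 = 9.42%

9.42


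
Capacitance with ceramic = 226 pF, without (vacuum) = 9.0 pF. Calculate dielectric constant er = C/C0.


er = 226 / 9.0 = 25.11

25.11


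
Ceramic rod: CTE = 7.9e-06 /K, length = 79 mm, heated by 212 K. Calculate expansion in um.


dL = 7.9e-06 * 79 * 212 * 1000 = 132.309 um

132.309


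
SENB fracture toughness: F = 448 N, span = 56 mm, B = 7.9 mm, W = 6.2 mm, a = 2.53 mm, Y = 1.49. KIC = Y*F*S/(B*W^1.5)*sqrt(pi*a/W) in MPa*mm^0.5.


KIC = 1.49*448*56/(7.9*6.2^1.5)*sqrt(pi*2.53/6.2) = 347.04

347.04


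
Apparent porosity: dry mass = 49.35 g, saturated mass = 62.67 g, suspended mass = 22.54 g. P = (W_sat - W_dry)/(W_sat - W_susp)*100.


P = (62.67 - 49.35) / (62.67 - 22.54) * 100 = 13.32 / 40.13 * 100 = 33.2%

33.2


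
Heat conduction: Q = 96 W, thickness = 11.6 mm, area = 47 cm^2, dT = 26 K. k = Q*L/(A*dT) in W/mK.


k = 96*11.6/1000/(47/10000*26) = 9.11 W/mK

9.11


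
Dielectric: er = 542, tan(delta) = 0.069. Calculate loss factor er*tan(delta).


Loss = 542 * 0.069 = 37.398

37.398


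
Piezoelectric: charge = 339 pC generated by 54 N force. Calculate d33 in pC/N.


d33 = 339 / 54 = 6.3 pC/N

6.3


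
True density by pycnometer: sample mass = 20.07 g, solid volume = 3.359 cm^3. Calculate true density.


TD = 20.07 / 3.359 = 5.975 g/cm^3

5.975


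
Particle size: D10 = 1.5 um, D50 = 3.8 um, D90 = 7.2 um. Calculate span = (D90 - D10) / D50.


Span = (7.2 - 1.5) / 3.8 = 5.7 / 3.8 = 1.5

1.5


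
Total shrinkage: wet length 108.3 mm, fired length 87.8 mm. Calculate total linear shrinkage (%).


TS = (108.3 - 87.8) / 108.3 * 100 = 18.93%

18.93


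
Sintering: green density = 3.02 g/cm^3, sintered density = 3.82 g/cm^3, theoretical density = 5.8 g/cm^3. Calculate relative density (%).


Relative = 3.82 / 5.8 * 100 = 65.9%

65.9


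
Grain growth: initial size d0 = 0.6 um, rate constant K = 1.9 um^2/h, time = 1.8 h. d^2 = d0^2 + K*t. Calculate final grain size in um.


d^2 = 0.6^2 + 1.9*1.8 = 3.78
d = sqrt(3.78) = 1.94 um

1.94


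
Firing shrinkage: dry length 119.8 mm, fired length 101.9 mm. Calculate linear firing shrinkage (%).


FS = (119.8 - 101.9) / 119.8 * 100 = 14.94%

14.94


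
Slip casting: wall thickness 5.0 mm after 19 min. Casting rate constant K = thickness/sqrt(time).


K = 5.0 / sqrt(19) = 5.0 / 4.3589 = 1.147 mm/min^0.5

1.147


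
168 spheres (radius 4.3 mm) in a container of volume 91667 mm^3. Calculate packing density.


V_sphere = 4/3*pi*4.3^3 = 333.0381 mm^3
Total V = 168*333.0381 = 55950.4008 mm^3
PD = 55950.4008 / 91667 = 0.61

0.61


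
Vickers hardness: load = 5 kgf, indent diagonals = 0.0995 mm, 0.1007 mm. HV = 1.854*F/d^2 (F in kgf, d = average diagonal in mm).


d_avg = (0.0995+0.1007)/2 = 0.1001 mm
HV = 1.854*5/0.1001^2 = 925

925


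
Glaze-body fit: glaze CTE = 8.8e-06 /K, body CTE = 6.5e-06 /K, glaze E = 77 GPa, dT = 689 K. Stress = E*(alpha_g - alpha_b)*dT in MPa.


Stress = 77*1000*(8.8e-06 - 6.5e-06)*689 = 122.0 MPa

122.0


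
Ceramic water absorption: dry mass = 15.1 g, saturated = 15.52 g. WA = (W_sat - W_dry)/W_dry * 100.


WA = (15.52 - 15.1) / 15.1 * 100 = 2.78%

2.78


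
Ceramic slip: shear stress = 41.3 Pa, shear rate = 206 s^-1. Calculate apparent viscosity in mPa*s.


eta = tau/gamma * 1000 = 41.3/206 * 1000 = 200.5 mPa*s

200.5


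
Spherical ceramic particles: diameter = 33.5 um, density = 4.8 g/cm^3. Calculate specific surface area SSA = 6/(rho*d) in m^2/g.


SSA = 6 / (4.8 * 33.5) = 0.037 m^2/g

0.037


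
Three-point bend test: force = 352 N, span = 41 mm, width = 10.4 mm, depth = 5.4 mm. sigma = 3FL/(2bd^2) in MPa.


sigma = 3*352*41/(2*10.4*5.4^2) = 71.4 MPa

71.4


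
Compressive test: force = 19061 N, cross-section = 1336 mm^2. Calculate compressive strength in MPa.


CS = 19061 / 1336 = 14.3 MPa

14.3


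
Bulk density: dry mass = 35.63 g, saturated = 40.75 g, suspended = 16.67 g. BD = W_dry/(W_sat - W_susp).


BD = 35.63 / (40.75 - 16.67) = 35.63 / 24.08 = 1.48 g/cm^3

1.48


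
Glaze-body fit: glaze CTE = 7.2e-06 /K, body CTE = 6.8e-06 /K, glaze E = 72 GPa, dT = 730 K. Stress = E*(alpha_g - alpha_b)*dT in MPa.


Stress = 72*1000*(7.2e-06 - 6.8e-06)*730 = 21.0 MPa

21.0


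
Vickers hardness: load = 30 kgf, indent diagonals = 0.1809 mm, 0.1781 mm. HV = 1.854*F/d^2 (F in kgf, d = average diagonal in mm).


d_avg = (0.1809+0.1781)/2 = 0.1795 mm
HV = 1.854*30/0.1795^2 = 1726

1726


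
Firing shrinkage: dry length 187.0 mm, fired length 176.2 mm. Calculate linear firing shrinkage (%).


FS = (187.0 - 176.2) / 187.0 * 100 = 5.78%

5.78


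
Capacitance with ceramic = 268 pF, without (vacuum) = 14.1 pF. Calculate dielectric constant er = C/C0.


er = 268 / 14.1 = 19.01

19.01


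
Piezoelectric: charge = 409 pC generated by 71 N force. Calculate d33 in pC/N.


d33 = 409 / 71 = 5.8 pC/N

5.8


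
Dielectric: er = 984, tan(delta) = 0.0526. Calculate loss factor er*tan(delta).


Loss = 984 * 0.0526 = 51.758

51.758


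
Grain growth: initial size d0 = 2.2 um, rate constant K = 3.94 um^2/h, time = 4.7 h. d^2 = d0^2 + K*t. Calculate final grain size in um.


d^2 = 2.2^2 + 3.94*4.7 = 23.358
d = sqrt(23.358) = 4.83 um

4.83


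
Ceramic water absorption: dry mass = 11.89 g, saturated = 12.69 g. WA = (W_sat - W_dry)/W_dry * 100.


WA = (12.69 - 11.89) / 11.89 * 100 = 6.73%

6.73


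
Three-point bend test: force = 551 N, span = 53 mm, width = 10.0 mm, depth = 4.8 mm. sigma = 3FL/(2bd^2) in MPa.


sigma = 3*551*53/(2*10.0*4.8^2) = 190.1 MPa

190.1


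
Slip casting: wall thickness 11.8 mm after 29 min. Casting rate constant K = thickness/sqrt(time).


K = 11.8 / sqrt(29) = 11.8 / 5.3852 = 2.191 mm/min^0.5

2.191


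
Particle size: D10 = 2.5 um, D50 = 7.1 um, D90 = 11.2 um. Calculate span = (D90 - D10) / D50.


Span = (11.2 - 2.5) / 7.1 = 8.7 / 7.1 = 1.225

1.225


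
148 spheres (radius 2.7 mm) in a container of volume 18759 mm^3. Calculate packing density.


V_sphere = 4/3*pi*2.7^3 = 82.448 mm^3
Total V = 148*82.448 = 12202.304 mm^3
PD = 12202.304 / 18759 = 0.65

0.65


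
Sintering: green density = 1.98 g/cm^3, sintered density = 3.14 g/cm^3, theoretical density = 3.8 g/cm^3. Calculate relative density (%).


Relative = 3.14 / 3.8 * 100 = 82.6%

82.6


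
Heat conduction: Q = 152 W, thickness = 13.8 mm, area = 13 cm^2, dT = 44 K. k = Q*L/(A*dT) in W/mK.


k = 152*13.8/1000/(13/10000*44) = 36.67 W/mK

36.67


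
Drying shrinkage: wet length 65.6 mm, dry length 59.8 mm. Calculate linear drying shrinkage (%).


DS = (65.6 - 59.8) / 65.6 * 100 = 8.84%

8.84


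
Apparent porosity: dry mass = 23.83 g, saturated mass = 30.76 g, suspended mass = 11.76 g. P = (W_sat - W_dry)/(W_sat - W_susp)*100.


P = (30.76 - 23.83) / (30.76 - 11.76) * 100 = 6.93 / 19.0 * 100 = 36.5%

36.5


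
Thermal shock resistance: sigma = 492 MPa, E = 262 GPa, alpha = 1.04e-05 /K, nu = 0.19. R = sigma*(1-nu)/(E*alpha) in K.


R = 492*(1-0.19)/(262*1000*1.04e-05) = 146 K

146


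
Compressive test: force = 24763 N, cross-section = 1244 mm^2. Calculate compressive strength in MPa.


CS = 24763 / 1244 = 19.9 MPa

19.9


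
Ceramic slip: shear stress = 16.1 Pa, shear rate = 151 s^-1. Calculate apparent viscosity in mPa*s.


eta = tau/gamma * 1000 = 16.1/151 * 1000 = 106.6 mPa*s

106.6


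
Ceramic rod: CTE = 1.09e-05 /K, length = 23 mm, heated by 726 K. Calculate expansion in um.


dL = 1.09e-05 * 23 * 726 * 1000 = 182.008 um

182.008


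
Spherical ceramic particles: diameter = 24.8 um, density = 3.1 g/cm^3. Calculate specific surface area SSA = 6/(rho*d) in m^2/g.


SSA = 6 / (3.1 * 24.8) = 0.078 m^2/g

0.078


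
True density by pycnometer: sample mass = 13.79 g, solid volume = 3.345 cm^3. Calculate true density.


TD = 13.79 / 3.345 = 4.123 g/cm^3

4.123


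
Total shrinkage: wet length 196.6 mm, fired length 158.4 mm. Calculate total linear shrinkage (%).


TS = (196.6 - 158.4) / 196.6 * 100 = 19.43%

19.43


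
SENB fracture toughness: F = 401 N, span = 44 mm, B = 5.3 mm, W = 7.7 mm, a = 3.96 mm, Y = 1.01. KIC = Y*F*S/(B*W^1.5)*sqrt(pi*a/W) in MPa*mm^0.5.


KIC = 1.01*401*44/(5.3*7.7^1.5)*sqrt(pi*3.96/7.7) = 200.02

200.02


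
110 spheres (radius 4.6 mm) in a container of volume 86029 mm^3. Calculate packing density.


V_sphere = 4/3*pi*4.6^3 = 407.7201 mm^3
Total V = 110*407.7201 = 44849.211 mm^3
PD = 44849.211 / 86029 = 0.521

0.521


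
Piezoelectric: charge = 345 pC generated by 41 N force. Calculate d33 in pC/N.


d33 = 345 / 41 = 8.4 pC/N

8.4


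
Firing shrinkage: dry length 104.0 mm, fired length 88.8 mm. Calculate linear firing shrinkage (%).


FS = (104.0 - 88.8) / 104.0 * 100 = 14.62%

14.62


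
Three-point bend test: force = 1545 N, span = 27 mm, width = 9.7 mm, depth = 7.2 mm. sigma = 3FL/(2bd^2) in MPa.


sigma = 3*1545*27/(2*9.7*7.2^2) = 124.4 MPa

124.4


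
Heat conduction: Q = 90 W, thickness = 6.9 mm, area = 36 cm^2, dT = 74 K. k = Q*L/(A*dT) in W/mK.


k = 90*6.9/1000/(36/10000*74) = 2.33 W/mK

2.33


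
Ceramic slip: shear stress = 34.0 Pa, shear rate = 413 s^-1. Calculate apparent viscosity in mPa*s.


eta = tau/gamma * 1000 = 34.0/413 * 1000 = 82.3 mPa*s

82.3


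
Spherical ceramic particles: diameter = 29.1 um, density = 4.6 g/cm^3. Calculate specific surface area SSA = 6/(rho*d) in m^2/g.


SSA = 6 / (4.6 * 29.1) = 0.045 m^2/g

0.045


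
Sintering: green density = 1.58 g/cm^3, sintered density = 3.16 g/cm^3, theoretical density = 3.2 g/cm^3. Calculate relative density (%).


Relative = 3.16 / 3.2 * 100 = 98.8%

98.8


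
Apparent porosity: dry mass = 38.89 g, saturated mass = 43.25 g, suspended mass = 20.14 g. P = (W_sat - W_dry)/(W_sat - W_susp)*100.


P = (43.25 - 38.89) / (43.25 - 20.14) * 100 = 4.36 / 23.11 * 100 = 18.9%

18.9


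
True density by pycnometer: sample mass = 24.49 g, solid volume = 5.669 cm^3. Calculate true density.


TD = 24.49 / 5.669 = 4.32 g/cm^3

4.32


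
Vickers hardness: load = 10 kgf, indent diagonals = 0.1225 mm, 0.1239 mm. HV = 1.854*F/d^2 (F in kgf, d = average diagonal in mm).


d_avg = (0.1225+0.1239)/2 = 0.1232 mm
HV = 1.854*10/0.1232^2 = 1221

1221


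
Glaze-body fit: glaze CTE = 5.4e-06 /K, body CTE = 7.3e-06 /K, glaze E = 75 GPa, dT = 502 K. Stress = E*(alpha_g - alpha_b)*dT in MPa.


Stress = 75*1000*(5.4e-06 - 7.3e-06)*502 = -71.5 MPa

-71.5


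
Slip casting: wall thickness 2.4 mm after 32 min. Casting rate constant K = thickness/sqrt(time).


K = 2.4 / sqrt(32) = 2.4 / 5.6569 = 0.424 mm/min^0.5

0.424


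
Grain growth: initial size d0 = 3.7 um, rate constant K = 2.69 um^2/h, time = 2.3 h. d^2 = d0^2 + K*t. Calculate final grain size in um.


d^2 = 3.7^2 + 2.69*2.3 = 19.877
d = sqrt(19.877) = 4.46 um

4.46


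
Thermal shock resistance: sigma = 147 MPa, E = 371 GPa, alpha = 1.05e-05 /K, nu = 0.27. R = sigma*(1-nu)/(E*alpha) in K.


R = 147*(1-0.27)/(371*1000*1.05e-05) = 28 K

28


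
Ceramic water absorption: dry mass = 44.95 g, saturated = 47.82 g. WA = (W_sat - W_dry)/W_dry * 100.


WA = (47.82 - 44.95) / 44.95 * 100 = 6.38%

6.38


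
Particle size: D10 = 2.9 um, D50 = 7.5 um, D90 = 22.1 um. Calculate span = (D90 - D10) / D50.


Span = (22.1 - 2.9) / 7.5 = 19.2 / 7.5 = 2.56

2.56


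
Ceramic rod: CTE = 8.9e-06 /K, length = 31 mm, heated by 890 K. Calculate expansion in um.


dL = 8.9e-06 * 31 * 890 * 1000 = 245.551 um

245.551


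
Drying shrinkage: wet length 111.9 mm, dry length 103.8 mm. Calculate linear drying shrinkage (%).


DS = (111.9 - 103.8) / 111.9 * 100 = 7.24%

7.24


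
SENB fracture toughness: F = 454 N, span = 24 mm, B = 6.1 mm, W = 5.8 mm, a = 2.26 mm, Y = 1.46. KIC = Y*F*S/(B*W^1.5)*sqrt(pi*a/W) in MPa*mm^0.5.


KIC = 1.46*454*24/(6.1*5.8^1.5)*sqrt(pi*2.26/5.8) = 206.57

206.57


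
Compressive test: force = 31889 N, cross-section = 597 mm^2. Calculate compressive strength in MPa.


CS = 31889 / 597 = 53.4 MPa

53.4


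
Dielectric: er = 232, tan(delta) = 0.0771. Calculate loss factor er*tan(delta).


Loss = 232 * 0.0771 = 17.887

17.887


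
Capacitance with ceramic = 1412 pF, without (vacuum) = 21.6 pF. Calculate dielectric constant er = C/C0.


er = 1412 / 21.6 = 65.37

65.37


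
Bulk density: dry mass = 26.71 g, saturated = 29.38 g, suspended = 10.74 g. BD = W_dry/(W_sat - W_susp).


BD = 26.71 / (29.38 - 10.74) = 26.71 / 18.64 = 1.433 g/cm^3

1.433


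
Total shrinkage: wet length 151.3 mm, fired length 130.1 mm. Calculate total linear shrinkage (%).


TS = (151.3 - 130.1) / 151.3 * 100 = 14.01%

14.01


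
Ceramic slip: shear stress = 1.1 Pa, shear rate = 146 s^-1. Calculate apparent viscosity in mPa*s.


eta = tau/gamma * 1000 = 1.1/146 * 1000 = 7.5 mPa*s

7.5


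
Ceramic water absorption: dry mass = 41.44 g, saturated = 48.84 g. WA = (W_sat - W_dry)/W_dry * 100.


WA = (48.84 - 41.44) / 41.44 * 100 = 17.86%

17.86


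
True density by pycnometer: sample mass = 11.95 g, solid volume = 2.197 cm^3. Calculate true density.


TD = 11.95 / 2.197 = 5.439 g/cm^3

5.439


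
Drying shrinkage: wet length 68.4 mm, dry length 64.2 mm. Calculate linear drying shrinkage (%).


DS = (68.4 - 64.2) / 68.4 * 100 = 6.14%

6.14


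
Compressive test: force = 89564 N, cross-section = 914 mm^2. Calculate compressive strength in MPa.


CS = 89564 / 914 = 98.0 MPa

98.0


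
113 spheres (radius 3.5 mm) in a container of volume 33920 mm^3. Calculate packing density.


V_sphere = 4/3*pi*3.5^3 = 179.5944 mm^3
Total V = 113*179.5944 = 20294.1672 mm^3
PD = 20294.1672 / 33920 = 0.598

0.598


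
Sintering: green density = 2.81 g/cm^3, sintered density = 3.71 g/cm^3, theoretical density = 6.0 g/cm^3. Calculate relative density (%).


Relative = 3.71 / 6.0 * 100 = 61.8%

61.8


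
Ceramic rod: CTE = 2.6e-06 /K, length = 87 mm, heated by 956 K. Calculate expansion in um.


dL = 2.6e-06 * 87 * 956 * 1000 = 216.247 um

216.247


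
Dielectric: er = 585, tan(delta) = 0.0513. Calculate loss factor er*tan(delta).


Loss = 585 * 0.0513 = 30.011

30.011


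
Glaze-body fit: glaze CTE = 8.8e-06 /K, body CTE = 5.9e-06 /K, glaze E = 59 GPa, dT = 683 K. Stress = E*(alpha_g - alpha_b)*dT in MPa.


Stress = 59*1000*(8.8e-06 - 5.9e-06)*683 = 116.9 MPa

116.9


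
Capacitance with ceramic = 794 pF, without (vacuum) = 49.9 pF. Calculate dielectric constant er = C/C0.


er = 794 / 49.9 = 15.91

15.91


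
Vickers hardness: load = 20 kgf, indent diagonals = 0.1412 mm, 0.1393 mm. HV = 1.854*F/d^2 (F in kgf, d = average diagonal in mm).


d_avg = (0.1412+0.1393)/2 = 0.14025 mm
HV = 1.854*20/0.14025^2 = 1885

1885


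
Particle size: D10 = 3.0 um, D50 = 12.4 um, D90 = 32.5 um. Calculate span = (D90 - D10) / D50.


Span = (32.5 - 3.0) / 12.4 = 29.5 / 12.4 = 2.379

2.379


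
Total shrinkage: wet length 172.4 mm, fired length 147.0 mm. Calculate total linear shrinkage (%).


TS = (172.4 - 147.0) / 172.4 * 100 = 14.73%

14.73


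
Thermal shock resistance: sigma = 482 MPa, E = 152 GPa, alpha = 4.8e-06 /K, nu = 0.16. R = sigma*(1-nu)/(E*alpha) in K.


R = 482*(1-0.16)/(152*1000*4.8e-06) = 555 K

555


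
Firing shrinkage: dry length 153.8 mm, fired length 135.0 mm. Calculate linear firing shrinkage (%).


FS = (153.8 - 135.0) / 153.8 * 100 = 12.22%

12.22


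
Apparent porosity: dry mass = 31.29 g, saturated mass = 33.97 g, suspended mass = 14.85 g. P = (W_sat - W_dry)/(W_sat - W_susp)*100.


P = (33.97 - 31.29) / (33.97 - 14.85) * 100 = 2.68 / 19.12 * 100 = 14.0%

14.0


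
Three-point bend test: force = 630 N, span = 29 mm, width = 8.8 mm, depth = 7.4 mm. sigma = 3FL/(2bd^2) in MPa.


sigma = 3*630*29/(2*8.8*7.4^2) = 56.9 MPa

56.9


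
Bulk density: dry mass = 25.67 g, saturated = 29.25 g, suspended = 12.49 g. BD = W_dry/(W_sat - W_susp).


BD = 25.67 / (29.25 - 12.49) = 25.67 / 16.76 = 1.532 g/cm^3

1.532


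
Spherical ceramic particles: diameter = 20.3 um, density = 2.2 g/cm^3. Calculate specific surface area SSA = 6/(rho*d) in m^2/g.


SSA = 6 / (2.2 * 20.3) = 0.134 m^2/g

0.134


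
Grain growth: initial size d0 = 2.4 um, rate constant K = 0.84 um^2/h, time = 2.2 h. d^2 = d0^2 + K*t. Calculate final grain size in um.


d^2 = 2.4^2 + 0.84*2.2 = 7.608
d = sqrt(7.608) = 2.76 um

2.76


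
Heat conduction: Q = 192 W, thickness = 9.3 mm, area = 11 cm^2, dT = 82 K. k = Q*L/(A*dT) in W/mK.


k = 192*9.3/1000/(11/10000*82) = 19.8 W/mK

19.8


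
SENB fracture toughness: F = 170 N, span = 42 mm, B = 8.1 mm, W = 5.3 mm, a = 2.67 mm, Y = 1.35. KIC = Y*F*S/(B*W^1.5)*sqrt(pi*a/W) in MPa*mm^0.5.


KIC = 1.35*170*42/(8.1*5.3^1.5)*sqrt(pi*2.67/5.3) = 122.69

122.69


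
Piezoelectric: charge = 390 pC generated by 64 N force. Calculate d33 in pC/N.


d33 = 390 / 64 = 6.1 pC/N

6.1


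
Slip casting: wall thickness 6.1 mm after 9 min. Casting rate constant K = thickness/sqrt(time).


K = 6.1 / sqrt(9) = 6.1 / 3.0 = 2.033 mm/min^0.5

2.033


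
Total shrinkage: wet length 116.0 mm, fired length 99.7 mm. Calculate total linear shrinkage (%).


TS = (116.0 - 99.7) / 116.0 * 100 = 14.05%

14.05


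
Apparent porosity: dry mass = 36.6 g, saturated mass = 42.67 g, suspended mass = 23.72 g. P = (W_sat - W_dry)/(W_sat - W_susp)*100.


P = (42.67 - 36.6) / (42.67 - 23.72) * 100 = 6.07 / 18.95 * 100 = 32.0%

32.0


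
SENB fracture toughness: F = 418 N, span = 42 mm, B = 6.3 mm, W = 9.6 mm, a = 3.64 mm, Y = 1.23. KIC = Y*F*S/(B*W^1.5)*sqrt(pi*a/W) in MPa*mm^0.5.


KIC = 1.23*418*42/(6.3*9.6^1.5)*sqrt(pi*3.64/9.6) = 125.77

125.77


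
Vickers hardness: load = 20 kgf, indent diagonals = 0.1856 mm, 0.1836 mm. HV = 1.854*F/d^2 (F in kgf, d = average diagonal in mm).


d_avg = (0.1856+0.1836)/2 = 0.1846 mm
HV = 1.854*20/0.1846^2 = 1088

1088


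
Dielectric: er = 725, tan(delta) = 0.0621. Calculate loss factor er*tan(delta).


Loss = 725 * 0.0621 = 45.023

45.023


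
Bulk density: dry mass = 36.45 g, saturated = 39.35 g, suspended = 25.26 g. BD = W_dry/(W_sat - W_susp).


BD = 36.45 / (39.35 - 25.26) = 36.45 / 14.09 = 2.587 g/cm^3

2.587


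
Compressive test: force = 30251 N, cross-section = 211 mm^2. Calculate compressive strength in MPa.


CS = 30251 / 211 = 143.4 MPa

143.4


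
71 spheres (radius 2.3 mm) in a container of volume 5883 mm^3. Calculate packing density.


V_sphere = 4/3*pi*2.3^3 = 50.965 mm^3
Total V = 71*50.965 = 3618.515 mm^3
PD = 3618.515 / 5883 = 0.615

0.615


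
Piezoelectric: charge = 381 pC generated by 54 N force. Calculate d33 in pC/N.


d33 = 381 / 54 = 7.1 pC/N

7.1


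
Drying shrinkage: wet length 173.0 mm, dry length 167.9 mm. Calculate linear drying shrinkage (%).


DS = (173.0 - 167.9) / 173.0 * 100 = 2.95%

2.95


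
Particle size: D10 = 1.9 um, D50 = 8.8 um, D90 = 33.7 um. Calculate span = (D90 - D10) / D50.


Span = (33.7 - 1.9) / 8.8 = 31.8 / 8.8 = 3.614

3.614


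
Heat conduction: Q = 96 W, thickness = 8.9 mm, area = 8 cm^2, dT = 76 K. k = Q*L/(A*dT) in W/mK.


k = 96*8.9/1000/(8/10000*76) = 14.05 W/mK

14.05


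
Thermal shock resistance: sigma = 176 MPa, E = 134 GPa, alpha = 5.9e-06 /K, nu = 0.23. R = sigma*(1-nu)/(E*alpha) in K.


R = 176*(1-0.23)/(134*1000*5.9e-06) = 171 K

171


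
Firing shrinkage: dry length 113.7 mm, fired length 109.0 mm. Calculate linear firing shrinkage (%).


FS = (113.7 - 109.0) / 113.7 * 100 = 4.13%

4.13


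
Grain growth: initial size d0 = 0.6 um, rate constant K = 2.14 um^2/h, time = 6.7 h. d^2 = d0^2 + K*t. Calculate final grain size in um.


d^2 = 0.6^2 + 2.14*6.7 = 14.698
d = sqrt(14.698) = 3.83 um

3.83


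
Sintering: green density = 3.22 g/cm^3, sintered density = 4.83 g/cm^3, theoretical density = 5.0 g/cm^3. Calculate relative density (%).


Relative = 4.83 / 5.0 * 100 = 96.6%

96.6


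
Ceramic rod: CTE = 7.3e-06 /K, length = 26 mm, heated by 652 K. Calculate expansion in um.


dL = 7.3e-06 * 26 * 652 * 1000 = 123.75 um

123.75


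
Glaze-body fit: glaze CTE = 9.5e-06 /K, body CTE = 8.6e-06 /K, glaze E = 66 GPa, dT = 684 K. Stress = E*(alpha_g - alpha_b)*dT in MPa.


Stress = 66*1000*(9.5e-06 - 8.6e-06)*684 = 40.6 MPa

40.6


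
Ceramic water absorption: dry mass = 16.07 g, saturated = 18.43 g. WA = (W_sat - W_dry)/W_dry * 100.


WA = (18.43 - 16.07) / 16.07 * 100 = 14.69%

14.69


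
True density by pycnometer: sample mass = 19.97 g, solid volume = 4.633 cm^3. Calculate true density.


TD = 19.97 / 4.633 = 4.31 g/cm^3

4.31


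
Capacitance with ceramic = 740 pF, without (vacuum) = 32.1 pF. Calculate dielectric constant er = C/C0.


er = 740 / 32.1 = 23.05

23.05


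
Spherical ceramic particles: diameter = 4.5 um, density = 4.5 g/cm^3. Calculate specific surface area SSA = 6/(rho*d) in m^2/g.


SSA = 6 / (4.5 * 4.5) = 0.296 m^2/g

0.296


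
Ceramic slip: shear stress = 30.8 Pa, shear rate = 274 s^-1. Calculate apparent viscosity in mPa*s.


eta = tau/gamma * 1000 = 30.8/274 * 1000 = 112.4 mPa*s

112.4


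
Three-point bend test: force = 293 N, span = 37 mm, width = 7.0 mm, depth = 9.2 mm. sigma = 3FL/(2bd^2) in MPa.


sigma = 3*293*37/(2*7.0*9.2^2) = 27.4 MPa

27.4


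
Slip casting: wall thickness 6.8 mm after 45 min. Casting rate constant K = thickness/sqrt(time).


K = 6.8 / sqrt(45) = 6.8 / 6.7082 = 1.014 mm/min^0.5

1.014


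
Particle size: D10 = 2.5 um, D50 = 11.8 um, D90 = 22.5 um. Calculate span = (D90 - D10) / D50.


Span = (22.5 - 2.5) / 11.8 = 20.0 / 11.8 = 1.695

1.695


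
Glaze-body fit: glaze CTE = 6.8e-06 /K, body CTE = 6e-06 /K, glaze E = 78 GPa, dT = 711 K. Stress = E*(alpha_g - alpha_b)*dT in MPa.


Stress = 78*1000*(6.8e-06 - 6e-06)*711 = 44.4 MPa

44.4


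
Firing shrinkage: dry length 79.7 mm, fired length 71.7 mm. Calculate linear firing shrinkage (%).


FS = (79.7 - 71.7) / 79.7 * 100 = 10.04%

10.04


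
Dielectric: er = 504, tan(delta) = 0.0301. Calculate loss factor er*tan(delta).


Loss = 504 * 0.0301 = 15.17

15.17


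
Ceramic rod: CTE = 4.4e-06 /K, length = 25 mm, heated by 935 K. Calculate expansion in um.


dL = 4.4e-06 * 25 * 935 * 1000 = 102.85 um

102.85


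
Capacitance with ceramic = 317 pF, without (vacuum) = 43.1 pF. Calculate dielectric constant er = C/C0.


er = 317 / 43.1 = 7.35

7.35


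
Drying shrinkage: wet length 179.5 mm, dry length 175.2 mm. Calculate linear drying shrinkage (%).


DS = (179.5 - 175.2) / 179.5 * 100 = 2.4%

2.4


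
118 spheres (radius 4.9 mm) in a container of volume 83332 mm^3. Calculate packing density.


V_sphere = 4/3*pi*4.9^3 = 492.807 mm^3
Total V = 118*492.807 = 58151.226 mm^3
PD = 58151.226 / 83332 = 0.698

0.698


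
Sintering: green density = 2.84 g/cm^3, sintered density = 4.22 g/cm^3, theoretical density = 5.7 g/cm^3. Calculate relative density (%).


Relative = 4.22 / 5.7 * 100 = 74.0%

74.0


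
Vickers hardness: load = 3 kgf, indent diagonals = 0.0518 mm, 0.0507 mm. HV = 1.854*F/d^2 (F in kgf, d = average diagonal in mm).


d_avg = (0.0518+0.0507)/2 = 0.05125 mm
HV = 1.854*3/0.05125^2 = 2118

2118


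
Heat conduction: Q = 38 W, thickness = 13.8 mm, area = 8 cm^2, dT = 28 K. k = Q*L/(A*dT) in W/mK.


k = 38*13.8/1000/(8/10000*28) = 23.41 W/mK

23.41


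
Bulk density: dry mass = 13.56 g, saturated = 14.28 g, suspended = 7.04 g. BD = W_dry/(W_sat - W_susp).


BD = 13.56 / (14.28 - 7.04) = 13.56 / 7.24 = 1.873 g/cm^3

1.873


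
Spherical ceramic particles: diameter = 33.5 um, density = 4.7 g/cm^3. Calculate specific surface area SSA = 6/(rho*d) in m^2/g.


SSA = 6 / (4.7 * 33.5) = 0.038 m^2/g

0.038


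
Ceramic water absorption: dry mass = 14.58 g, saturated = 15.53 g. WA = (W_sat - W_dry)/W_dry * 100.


WA = (15.53 - 14.58) / 14.58 * 100 = 6.52%

6.52


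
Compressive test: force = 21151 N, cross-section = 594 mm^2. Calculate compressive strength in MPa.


CS = 21151 / 594 = 35.6 MPa

35.6


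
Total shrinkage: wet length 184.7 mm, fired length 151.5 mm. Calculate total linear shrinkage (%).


TS = (184.7 - 151.5) / 184.7 * 100 = 17.98%

17.98


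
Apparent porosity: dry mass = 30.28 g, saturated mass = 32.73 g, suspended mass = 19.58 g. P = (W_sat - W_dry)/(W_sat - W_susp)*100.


P = (32.73 - 30.28) / (32.73 - 19.58) * 100 = 2.45 / 13.15 * 100 = 18.6%

18.6


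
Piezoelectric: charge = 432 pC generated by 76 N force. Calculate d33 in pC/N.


d33 = 432 / 76 = 5.7 pC/N

5.7


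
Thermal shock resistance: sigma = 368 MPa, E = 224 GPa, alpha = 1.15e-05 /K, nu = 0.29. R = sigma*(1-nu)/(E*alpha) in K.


R = 368*(1-0.29)/(224*1000*1.15e-05) = 101 K

101


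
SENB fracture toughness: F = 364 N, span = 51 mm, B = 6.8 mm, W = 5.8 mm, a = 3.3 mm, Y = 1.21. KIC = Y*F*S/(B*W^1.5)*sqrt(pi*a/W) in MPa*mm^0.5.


KIC = 1.21*364*51/(6.8*5.8^1.5)*sqrt(pi*3.3/5.8) = 316.17

316.17


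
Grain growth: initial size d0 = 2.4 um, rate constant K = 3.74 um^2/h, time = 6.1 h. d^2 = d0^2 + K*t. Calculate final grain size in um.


d^2 = 2.4^2 + 3.74*6.1 = 28.574
d = sqrt(28.574) = 5.35 um

5.35


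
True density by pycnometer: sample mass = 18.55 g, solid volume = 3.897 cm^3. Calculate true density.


TD = 18.55 / 3.897 = 4.76 g/cm^3

4.76


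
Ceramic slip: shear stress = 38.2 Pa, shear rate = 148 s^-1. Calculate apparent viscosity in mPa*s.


eta = tau/gamma * 1000 = 38.2/148 * 1000 = 258.1 mPa*s

258.1


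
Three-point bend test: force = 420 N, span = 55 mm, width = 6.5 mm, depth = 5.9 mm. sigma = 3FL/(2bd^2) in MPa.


sigma = 3*420*55/(2*6.5*5.9^2) = 153.1 MPa

153.1


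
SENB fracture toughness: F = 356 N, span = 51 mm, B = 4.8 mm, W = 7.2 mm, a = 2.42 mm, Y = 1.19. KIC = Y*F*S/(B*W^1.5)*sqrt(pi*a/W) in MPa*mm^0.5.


KIC = 1.19*356*51/(4.8*7.2^1.5)*sqrt(pi*2.42/7.2) = 239.41

239.41


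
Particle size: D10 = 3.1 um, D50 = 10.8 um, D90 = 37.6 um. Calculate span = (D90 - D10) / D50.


Span = (37.6 - 3.1) / 10.8 = 34.5 / 10.8 = 3.194

3.194


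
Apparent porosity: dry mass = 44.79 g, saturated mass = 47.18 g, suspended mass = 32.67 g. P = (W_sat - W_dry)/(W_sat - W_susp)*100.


P = (47.18 - 44.79) / (47.18 - 32.67) * 100 = 2.39 / 14.51 * 100 = 16.5%

16.5


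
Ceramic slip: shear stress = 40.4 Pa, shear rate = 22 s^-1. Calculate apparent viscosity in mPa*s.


eta = tau/gamma * 1000 = 40.4/22 * 1000 = 1836.4 mPa*s

1836.4


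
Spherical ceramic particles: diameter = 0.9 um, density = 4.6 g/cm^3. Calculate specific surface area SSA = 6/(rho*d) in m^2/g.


SSA = 6 / (4.6 * 0.9) = 1.449 m^2/g

1.449


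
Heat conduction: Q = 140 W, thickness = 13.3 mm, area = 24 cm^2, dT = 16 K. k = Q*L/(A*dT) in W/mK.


k = 140*13.3/1000/(24/10000*16) = 48.49 W/mK

48.49


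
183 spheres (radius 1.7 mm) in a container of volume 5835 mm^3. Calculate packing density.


V_sphere = 4/3*pi*1.7^3 = 20.5795 mm^3
Total V = 183*20.5795 = 3766.0485 mm^3
PD = 3766.0485 / 5835 = 0.645

0.645


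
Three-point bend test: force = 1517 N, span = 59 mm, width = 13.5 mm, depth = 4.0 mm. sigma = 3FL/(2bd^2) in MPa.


sigma = 3*1517*59/(2*13.5*4.0^2) = 621.5 MPa

621.5


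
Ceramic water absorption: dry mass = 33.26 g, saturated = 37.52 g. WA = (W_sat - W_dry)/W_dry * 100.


WA = (37.52 - 33.26) / 33.26 * 100 = 12.81%

12.81


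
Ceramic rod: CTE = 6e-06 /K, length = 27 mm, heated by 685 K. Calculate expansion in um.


dL = 6e-06 * 27 * 685 * 1000 = 110.97 um

110.97


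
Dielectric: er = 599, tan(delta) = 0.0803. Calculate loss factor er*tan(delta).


Loss = 599 * 0.0803 = 48.1

48.1


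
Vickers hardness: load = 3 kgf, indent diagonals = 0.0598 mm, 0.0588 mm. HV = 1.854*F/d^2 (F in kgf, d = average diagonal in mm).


d_avg = (0.0598+0.0588)/2 = 0.0593 mm
HV = 1.854*3/0.0593^2 = 1582

1582


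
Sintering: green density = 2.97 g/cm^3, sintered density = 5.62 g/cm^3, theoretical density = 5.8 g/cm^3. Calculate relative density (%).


Relative = 5.62 / 5.8 * 100 = 96.9%

96.9


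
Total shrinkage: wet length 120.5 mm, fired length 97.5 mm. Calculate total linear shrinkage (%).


TS = (120.5 - 97.5) / 120.5 * 100 = 19.09%

19.09


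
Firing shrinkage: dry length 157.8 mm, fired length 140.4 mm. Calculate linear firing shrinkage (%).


FS = (157.8 - 140.4) / 157.8 * 100 = 11.03%

11.03


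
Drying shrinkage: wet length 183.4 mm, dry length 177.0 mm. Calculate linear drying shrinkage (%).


DS = (183.4 - 177.0) / 183.4 * 100 = 3.49%

3.49


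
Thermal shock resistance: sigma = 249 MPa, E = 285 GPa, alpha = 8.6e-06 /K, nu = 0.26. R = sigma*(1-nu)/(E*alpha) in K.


R = 249*(1-0.26)/(285*1000*8.6e-06) = 75 K

75


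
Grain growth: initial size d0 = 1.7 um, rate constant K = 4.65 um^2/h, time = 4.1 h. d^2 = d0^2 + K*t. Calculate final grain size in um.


d^2 = 1.7^2 + 4.65*4.1 = 21.955
d = sqrt(21.955) = 4.69 um

4.69


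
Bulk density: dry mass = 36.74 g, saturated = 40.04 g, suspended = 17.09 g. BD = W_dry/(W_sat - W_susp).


BD = 36.74 / (40.04 - 17.09) = 36.74 / 22.95 = 1.601 g/cm^3

1.601


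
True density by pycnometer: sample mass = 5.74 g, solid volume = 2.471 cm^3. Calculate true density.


TD = 5.74 / 2.471 = 2.323 g/cm^3

2.323


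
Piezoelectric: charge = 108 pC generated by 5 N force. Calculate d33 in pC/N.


d33 = 108 / 5 = 21.6 pC/N

21.6


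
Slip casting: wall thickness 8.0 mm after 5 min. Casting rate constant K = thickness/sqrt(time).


K = 8.0 / sqrt(5) = 8.0 / 2.2361 = 3.578 mm/min^0.5

3.578


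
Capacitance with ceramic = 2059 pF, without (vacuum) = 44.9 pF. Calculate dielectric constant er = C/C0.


er = 2059 / 44.9 = 45.86

45.86


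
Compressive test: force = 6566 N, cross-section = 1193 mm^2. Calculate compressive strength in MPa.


CS = 6566 / 1193 = 5.5 MPa

5.5
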